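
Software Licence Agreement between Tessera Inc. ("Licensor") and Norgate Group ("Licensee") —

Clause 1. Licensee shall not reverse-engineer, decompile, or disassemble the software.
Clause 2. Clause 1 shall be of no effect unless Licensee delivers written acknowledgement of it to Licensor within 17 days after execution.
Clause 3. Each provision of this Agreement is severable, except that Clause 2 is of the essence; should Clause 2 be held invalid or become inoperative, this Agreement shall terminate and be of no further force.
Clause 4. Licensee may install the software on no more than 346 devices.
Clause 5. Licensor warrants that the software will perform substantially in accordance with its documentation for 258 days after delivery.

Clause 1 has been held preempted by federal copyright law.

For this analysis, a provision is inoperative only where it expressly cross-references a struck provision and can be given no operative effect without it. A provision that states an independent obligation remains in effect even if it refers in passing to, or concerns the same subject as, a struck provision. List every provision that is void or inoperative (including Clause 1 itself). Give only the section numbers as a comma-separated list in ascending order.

1, 2, 3, 4, 5

Clause 1 is struck. Clause 2 has no operative effect of its own apart from Clause 1 and is therefore inoperative. Clause 3 makes Clause 2 an essential term, and Clause 2 has been rendered inoperative by the cascade; under Clause 3, the entire Agreement is therefore void. No provision of the Agreement survives.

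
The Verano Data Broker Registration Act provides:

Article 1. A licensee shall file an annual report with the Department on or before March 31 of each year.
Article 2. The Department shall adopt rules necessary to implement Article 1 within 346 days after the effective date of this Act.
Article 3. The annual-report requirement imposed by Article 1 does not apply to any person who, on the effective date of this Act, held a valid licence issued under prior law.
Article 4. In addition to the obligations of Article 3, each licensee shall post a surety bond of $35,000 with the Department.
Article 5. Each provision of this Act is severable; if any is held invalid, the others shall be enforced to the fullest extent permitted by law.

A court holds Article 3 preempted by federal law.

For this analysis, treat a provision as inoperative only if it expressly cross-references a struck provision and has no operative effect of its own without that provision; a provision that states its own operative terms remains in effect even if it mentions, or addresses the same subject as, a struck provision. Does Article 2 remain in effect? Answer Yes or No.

Article 3 is struck. Although Article 4 refers to Article 3, its operative terms do not depend on Article 3, so it remains in effect. Nothing else in the Act is defined by reference to Article 3. Under the severability clause in Article 5, the remaining provisions continue in force. The provisions still in force are Article 1, Article 2, Article 4, and Article 5. Article 2 is among the surviving provisions, so the answer is yes.

Yes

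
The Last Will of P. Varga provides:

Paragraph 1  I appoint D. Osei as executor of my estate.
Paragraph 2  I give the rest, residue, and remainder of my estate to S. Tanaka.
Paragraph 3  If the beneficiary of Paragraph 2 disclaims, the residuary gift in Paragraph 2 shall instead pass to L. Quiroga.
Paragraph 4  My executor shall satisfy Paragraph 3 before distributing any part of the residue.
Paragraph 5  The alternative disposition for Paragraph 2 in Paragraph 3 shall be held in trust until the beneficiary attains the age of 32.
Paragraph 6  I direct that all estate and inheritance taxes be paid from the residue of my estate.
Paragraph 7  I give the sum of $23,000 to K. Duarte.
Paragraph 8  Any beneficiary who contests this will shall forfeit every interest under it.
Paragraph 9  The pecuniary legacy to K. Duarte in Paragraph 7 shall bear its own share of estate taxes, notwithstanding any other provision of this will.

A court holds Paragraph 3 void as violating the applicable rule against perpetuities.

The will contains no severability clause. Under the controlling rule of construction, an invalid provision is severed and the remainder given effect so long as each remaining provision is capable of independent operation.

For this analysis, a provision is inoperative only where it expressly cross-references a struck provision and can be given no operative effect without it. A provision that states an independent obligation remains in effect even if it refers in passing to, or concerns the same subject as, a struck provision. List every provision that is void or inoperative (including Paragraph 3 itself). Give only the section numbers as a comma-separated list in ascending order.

Paragraph 3 is struck. Paragraph 4 has no operative effect of its own apart from Paragraph 3 and is therefore inoperative. Paragraph 5 operates only by reference to Paragraph 3, so it falls with Paragraph 3. Under the stated default rule, only provisions that cannot operate independently fall away; the rest are enforced. Paragraph 1, Paragraph 2, Paragraph 6, Paragraph 7, Paragraph 8, and Paragraph 9 remain in effect.

3, 4, 5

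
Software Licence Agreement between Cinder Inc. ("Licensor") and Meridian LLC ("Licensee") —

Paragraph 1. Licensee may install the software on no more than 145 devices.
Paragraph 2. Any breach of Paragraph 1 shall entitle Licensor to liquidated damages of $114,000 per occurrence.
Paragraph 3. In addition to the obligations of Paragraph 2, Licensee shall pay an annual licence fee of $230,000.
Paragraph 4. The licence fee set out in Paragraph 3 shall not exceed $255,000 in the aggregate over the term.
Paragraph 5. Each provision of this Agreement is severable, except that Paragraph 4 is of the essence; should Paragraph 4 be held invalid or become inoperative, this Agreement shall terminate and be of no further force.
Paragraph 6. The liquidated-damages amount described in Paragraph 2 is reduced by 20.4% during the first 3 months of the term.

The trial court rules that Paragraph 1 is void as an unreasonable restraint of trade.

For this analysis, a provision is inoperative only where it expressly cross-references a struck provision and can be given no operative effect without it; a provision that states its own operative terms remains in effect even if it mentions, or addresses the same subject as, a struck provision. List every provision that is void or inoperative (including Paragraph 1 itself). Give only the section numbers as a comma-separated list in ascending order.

Paragraph 1 is struck. Paragraph 2 does nothing except set the liquidated-damages amount by reference to Paragraph 1; with Paragraph 1 gone it has no independent effect and is inoperative. The whole of Paragraph 6 is the introductory reduction to the liquidated-damages amount, defined by reference to Paragraph 2, so Paragraph 6 cannot stand once Paragraph 2 is removed. Paragraph 3 mentions Paragraph 2 but its own obligation stands independently of Paragraph 2, so Paragraph 3 is not affected. Paragraph 5 makes Paragraph 4 an essential term, but Paragraph 4 is unaffected, so the severability proviso in Paragraph 5 preserves the remaining provisions. The provisions still in force are Paragraph 3, Paragraph 4, and Paragraph 5.

1, 2, 6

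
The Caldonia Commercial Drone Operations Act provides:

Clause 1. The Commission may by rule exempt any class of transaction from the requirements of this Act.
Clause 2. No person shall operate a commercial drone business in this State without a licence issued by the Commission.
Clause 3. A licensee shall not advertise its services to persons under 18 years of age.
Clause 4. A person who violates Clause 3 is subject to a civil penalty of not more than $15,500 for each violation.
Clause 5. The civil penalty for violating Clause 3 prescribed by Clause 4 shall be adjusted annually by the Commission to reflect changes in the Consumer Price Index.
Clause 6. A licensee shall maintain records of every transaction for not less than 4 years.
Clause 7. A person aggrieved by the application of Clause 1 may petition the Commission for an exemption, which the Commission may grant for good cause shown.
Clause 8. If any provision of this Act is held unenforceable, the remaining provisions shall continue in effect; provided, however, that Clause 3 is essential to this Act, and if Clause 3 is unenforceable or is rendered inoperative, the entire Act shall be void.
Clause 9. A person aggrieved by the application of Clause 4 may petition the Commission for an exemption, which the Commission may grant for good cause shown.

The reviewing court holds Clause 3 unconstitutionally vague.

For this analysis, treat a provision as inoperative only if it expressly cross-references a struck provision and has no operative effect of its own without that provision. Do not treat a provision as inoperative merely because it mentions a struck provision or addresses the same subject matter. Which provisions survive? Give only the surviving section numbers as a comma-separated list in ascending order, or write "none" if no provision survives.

none

Clause 3 is struck. Clause 4 has no operative effect of its own apart from Clause 3 and is therefore inoperative. Clause 5 does nothing except set the indexation of the civil penalty for violating Clause 3 by reference to Clause 4; with Clause 4 gone it has no independent effect and is inoperative. Clause 9 has no operative effect of its own apart from Clause 4 and is therefore inoperative. Clause 8 makes Clause 3 an essential term, and Clause 3 is the provision held invalid; under Clause 8, the entire Act is therefore void. No provision of the Act survives.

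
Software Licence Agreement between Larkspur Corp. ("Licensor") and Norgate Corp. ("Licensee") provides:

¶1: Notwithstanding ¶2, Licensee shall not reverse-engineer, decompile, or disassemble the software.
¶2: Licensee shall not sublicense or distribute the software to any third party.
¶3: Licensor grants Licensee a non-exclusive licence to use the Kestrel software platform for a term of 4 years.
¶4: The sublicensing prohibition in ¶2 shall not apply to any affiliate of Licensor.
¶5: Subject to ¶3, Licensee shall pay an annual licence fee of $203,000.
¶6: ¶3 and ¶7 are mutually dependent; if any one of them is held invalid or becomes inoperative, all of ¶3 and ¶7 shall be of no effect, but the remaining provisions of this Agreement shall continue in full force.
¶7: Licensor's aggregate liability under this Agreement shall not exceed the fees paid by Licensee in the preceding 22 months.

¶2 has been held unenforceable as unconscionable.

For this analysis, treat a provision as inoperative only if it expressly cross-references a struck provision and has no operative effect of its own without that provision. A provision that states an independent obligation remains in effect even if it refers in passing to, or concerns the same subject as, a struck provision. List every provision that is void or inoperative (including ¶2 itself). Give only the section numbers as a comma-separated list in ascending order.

¶2 is struck. The whole of ¶4 is the carve-out from the sublicensing prohibition, defined by reference to ¶2, so ¶4 cannot stand once ¶2 is removed. ¶1 mentions ¶2 but its own obligation stands independently of ¶2, so ¶1 is not affected. ¶6 ties ¶3 and ¶7 together, but none of those is affected here; the remaining provisions continue in force under ¶6. That leaves ¶1, ¶3, ¶5, ¶6, and ¶7 in effect.

2, 4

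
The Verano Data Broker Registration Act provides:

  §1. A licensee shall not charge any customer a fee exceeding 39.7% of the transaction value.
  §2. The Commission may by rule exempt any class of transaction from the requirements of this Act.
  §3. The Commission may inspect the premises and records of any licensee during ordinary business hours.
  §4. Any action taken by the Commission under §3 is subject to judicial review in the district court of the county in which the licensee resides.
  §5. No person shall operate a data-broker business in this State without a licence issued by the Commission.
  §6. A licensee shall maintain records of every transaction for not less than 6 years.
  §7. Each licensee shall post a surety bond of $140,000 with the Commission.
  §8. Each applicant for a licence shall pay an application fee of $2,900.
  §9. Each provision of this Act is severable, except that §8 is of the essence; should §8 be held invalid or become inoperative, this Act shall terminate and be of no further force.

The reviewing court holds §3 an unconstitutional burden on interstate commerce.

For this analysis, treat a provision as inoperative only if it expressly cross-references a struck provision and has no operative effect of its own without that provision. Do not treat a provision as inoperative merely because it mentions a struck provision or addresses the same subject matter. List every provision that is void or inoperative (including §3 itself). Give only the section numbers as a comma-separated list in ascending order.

3, 4

§3 is struck. §4 merely fixes the judicial-review right for §3; with §3 gone it has nothing to operate on and falls away. §9 makes §8 an essential term, but §8 is unaffected, so the severability proviso in §9 preserves the remaining provisions. §1, §2, §5, §6, §7, §8, and §9 remain in effect.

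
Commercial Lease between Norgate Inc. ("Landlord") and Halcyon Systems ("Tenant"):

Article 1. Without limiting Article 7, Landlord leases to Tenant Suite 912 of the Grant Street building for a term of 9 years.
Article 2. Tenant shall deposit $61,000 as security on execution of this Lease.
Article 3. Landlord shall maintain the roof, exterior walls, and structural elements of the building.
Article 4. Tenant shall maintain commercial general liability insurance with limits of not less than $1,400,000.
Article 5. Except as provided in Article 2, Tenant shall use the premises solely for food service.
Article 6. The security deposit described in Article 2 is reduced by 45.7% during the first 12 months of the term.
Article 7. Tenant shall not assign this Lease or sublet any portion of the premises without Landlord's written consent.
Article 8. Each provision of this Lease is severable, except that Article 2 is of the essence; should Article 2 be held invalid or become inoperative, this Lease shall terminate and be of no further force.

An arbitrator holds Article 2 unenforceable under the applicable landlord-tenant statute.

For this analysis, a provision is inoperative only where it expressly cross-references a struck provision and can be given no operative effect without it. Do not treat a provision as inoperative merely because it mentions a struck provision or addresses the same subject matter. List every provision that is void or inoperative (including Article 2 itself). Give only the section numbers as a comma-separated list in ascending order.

Article 2 is struck. The whole of Article 6 is the introductory reduction to the security deposit, defined by reference to Article 2, so Article 6 cannot stand once Article 2 is removed. Article 8 makes Article 2 an essential term, and Article 2 is the provision held invalid; under Article 8, the entire Lease is therefore void. No provision of the Lease survives.

1, 2, 3, 4, 5, 6, 7, 8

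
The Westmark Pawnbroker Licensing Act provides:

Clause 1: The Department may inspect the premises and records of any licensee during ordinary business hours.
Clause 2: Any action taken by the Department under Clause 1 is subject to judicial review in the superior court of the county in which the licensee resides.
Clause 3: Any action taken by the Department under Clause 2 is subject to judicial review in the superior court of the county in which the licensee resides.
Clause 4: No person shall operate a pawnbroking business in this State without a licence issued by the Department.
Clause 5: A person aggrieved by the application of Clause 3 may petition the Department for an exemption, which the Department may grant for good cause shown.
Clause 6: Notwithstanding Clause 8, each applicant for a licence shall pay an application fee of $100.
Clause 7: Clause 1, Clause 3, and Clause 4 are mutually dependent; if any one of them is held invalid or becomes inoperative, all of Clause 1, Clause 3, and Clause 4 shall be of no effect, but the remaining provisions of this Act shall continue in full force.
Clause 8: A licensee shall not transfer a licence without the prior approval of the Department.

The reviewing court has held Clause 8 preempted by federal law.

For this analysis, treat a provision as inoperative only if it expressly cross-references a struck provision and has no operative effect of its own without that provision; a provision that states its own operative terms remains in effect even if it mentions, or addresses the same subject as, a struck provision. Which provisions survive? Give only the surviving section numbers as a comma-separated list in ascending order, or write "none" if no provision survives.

1, 2, 3, 4, 5, 6, 7

Clause 8 is struck. Clause 6 mentions Clause 8 but its own obligation stands independently of Clause 8, so Clause 6 is not affected. No other provision's operative terms depend on Clause 8. Clause 7 ties Clause 1, Clause 3, and Clause 4 together, but none of those is affected here; the remaining provisions continue in force under Clause 7. Clause 1, Clause 2, Clause 3, Clause 4, Clause 5, Clause 6, and Clause 7 remain in effect.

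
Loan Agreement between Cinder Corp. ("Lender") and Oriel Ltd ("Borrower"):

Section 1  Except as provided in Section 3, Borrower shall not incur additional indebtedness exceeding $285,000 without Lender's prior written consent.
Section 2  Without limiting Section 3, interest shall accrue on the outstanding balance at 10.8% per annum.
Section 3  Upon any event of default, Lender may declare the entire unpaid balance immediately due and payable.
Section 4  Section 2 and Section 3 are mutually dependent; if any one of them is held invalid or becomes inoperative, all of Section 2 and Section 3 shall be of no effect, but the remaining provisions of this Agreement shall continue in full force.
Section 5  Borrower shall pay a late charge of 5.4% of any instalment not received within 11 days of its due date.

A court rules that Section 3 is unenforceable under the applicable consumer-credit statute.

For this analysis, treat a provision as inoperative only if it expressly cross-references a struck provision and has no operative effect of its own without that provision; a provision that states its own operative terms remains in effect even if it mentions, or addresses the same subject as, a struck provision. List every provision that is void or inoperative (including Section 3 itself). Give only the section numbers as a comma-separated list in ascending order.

2, 3

Section 3 is struck. Although Section 1 refers to Section 3, its operative terms do not depend on Section 3, so it remains in effect. Nothing else in the Agreement is defined by reference to Section 3. Section 4 declares Section 2 and Section 3 mutually dependent; since one of them has fallen, all of them are of no effect. That brings down Section 2 as well. The remainder continues in force under Section 4. That leaves Section 1, Section 4, and Section 5 in effect.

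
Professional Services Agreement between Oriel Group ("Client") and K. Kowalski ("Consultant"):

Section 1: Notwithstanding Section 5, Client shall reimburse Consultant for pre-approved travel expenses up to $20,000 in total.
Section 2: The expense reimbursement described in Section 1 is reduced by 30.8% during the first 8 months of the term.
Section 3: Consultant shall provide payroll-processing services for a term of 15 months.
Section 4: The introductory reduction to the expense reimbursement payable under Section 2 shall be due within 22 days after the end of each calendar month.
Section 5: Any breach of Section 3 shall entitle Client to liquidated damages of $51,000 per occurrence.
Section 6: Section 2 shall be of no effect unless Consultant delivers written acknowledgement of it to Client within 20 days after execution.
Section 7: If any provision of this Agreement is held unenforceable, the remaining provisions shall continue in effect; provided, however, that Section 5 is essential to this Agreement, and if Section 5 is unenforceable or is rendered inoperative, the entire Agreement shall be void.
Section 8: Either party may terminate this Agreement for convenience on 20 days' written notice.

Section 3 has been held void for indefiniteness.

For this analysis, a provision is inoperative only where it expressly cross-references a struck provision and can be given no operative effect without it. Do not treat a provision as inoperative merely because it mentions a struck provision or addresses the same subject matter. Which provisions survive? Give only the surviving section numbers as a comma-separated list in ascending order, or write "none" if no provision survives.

none

Section 3 is struck. Section 5 operates only by reference to Section 3, so it falls with Section 3. Section 7 makes Section 5 an essential term, and Section 5 has been rendered inoperative by the cascade; under Section 7, the entire Agreement is therefore void. No provision of the Agreement survives.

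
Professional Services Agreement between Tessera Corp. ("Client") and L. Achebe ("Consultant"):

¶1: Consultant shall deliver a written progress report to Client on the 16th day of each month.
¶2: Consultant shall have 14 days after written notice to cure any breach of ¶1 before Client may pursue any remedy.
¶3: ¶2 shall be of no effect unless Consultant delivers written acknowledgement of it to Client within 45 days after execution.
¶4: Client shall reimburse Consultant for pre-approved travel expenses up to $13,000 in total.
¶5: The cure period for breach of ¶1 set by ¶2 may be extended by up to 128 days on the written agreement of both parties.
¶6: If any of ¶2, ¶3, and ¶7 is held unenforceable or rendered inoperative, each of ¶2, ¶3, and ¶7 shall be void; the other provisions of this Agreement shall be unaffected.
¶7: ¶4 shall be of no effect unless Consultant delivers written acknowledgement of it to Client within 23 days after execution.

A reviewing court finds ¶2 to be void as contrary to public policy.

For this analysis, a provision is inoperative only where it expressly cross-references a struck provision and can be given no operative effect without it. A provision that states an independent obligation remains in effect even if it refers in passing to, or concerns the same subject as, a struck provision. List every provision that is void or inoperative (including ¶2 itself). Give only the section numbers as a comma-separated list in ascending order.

¶2 is struck. ¶3 has no operative effect of its own apart from ¶2 and is therefore inoperative. ¶5 operates only by reference to ¶2, so it falls with ¶2. ¶6 declares ¶2, ¶3, and ¶7 mutually dependent; since one of them has fallen, all of them are of no effect. That brings down ¶7 as well. The remainder continues in force under ¶6. That leaves ¶1, ¶4, and ¶6 in effect.

2, 3, 5, 7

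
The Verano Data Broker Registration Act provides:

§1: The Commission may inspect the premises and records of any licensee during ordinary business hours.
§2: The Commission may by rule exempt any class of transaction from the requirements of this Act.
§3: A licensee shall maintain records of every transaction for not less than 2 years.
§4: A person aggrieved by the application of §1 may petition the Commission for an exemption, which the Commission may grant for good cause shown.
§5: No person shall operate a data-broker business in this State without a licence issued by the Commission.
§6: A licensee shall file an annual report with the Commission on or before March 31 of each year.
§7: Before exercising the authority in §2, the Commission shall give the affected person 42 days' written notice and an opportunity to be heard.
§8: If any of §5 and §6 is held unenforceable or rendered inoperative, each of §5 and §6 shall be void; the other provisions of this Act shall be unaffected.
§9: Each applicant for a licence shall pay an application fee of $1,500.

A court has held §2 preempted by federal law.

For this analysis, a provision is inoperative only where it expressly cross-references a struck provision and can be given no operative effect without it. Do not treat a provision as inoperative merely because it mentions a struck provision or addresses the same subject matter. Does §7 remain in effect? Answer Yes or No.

No

§2 is struck. The only function of §7 is the notice-and-hearing requirement for §2, so it cannot stand once §2 is removed. §8 ties §5 and §6 together, but none of those is affected here; the remaining provisions continue in force under §8. The provisions still in force are §1, §3, §4, §5, §6, §8, and §9. §7 is among the inoperative provisions, so the answer is no.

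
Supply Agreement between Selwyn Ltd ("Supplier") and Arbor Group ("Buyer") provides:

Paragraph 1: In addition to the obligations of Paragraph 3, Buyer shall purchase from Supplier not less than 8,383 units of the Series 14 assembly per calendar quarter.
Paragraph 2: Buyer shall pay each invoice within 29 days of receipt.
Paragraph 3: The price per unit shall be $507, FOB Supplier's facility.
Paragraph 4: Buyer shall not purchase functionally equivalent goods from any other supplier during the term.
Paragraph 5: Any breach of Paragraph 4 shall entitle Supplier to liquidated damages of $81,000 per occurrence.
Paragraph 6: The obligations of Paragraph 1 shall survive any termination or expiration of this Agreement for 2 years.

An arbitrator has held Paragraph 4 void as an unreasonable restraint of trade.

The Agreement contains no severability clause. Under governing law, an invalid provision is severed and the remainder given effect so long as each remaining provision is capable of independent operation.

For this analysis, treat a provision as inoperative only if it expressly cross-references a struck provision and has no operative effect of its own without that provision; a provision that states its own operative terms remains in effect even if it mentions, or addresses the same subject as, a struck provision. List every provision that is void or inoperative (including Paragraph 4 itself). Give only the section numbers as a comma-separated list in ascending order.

4, 5

Paragraph 4 is struck. Paragraph 5 has no operative effect of its own apart from Paragraph 4 and is therefore inoperative. Under the stated default rule, only provisions that cannot operate independently fall away; the rest are enforced. Paragraph 1, Paragraph 2, Paragraph 3, and Paragraph 6 remain in effect.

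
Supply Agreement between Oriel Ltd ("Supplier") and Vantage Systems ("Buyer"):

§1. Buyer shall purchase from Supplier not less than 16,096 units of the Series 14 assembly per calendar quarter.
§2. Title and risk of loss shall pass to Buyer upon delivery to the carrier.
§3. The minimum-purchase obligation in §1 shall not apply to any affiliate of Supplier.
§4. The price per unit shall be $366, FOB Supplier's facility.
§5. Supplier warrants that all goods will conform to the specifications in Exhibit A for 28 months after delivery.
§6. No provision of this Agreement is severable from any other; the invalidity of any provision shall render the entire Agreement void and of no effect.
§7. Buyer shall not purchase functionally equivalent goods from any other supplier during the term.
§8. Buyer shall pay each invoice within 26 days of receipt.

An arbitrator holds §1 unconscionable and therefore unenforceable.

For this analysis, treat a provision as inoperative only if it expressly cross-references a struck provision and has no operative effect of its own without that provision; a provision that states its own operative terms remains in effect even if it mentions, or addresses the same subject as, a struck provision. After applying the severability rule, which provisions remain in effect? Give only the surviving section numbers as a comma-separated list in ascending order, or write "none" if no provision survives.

none

§1 is struck. §3 has no operative effect of its own apart from §1 and is therefore inoperative. §6 provides that the Agreement is not severable, so the invalidity of any one provision voids the entire Agreement. No provision of the Agreement survives.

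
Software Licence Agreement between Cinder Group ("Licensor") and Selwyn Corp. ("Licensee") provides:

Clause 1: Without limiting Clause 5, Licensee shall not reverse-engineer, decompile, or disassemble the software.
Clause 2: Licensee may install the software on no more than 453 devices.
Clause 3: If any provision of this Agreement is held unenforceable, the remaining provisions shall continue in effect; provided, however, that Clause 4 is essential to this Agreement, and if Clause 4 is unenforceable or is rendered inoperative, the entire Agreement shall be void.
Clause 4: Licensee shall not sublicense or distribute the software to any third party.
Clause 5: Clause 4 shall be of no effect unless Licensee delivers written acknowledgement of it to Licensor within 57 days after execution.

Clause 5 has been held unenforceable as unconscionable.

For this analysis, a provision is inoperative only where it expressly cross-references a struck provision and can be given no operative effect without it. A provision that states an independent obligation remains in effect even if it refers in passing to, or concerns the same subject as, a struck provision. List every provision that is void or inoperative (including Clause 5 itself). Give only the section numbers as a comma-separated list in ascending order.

Clause 5 is struck. Although Clause 1 refers to Clause 5, its operative terms do not depend on Clause 5, so it remains in effect. No other provision's operative terms depend on Clause 5. Clause 3 makes Clause 4 an essential term, but Clause 4 is unaffected, so the severability proviso in Clause 3 preserves the remaining provisions. That leaves Clause 1, Clause 2, Clause 3, and Clause 4 in effect.

5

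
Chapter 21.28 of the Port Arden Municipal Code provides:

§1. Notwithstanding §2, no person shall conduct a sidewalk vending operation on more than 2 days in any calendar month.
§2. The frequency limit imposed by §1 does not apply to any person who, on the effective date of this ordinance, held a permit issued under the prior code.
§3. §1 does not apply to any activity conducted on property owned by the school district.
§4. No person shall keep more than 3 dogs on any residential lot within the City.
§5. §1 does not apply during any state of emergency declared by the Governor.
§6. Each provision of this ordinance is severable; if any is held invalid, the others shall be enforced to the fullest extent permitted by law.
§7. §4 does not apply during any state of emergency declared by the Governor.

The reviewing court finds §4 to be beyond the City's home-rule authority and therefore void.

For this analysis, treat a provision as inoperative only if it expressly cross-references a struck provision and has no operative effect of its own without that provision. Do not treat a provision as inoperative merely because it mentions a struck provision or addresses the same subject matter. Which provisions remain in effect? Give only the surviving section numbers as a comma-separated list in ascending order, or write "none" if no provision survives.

1, 2, 3, 5, 6

§4 is struck. §7 merely fixes the emergency suspension of §4; with §4 gone it has nothing to operate on and falls away. Under the severability clause in §6, the remaining provisions continue in force. That leaves §1, §2, §3, §5, and §6 in effect.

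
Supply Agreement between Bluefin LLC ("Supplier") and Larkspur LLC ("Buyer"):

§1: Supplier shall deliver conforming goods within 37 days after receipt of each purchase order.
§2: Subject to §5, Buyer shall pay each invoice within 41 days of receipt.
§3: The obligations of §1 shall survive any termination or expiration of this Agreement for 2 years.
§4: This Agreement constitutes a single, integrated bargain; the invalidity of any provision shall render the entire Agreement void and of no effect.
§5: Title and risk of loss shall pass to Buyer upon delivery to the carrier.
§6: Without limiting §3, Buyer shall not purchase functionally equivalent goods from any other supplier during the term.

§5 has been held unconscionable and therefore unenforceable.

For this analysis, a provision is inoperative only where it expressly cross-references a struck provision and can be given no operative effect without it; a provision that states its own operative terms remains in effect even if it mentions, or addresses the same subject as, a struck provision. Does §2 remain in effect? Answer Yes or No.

No

§5 is struck. Nothing else in the Agreement is defined by reference to §5. §4 provides that the Agreement is not severable, so the invalidity of any one provision voids the entire Agreement. No provision of the Agreement survives. §2 is among the inoperative provisions, so the answer is no.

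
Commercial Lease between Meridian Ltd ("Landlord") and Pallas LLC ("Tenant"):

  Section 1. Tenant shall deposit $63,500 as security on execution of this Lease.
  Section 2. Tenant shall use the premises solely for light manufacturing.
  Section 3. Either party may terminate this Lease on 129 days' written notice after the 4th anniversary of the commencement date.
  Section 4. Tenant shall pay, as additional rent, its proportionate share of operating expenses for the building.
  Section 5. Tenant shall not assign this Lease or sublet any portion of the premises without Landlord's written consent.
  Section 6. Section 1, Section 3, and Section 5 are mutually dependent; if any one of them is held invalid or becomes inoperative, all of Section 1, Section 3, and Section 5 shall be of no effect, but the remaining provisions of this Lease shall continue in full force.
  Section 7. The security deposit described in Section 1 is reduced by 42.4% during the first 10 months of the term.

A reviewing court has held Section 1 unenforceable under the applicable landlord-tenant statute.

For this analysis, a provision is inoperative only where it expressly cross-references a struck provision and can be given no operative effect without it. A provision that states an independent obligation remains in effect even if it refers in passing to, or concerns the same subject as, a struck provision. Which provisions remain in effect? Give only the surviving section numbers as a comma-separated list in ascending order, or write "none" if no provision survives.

2, 4, 6

Section 1 is struck. The whole of Section 7 is the introductory reduction to the security deposit, defined by reference to Section 1, so Section 7 cannot stand once Section 1 is removed. Section 6 declares Section 1, Section 3, and Section 5 mutually dependent; since one of them has fallen, all of them are of no effect. That brings down Section 3 and Section 5 as well. The remainder continues in force under Section 6. Section 2, Section 4, and Section 6 remain in effect.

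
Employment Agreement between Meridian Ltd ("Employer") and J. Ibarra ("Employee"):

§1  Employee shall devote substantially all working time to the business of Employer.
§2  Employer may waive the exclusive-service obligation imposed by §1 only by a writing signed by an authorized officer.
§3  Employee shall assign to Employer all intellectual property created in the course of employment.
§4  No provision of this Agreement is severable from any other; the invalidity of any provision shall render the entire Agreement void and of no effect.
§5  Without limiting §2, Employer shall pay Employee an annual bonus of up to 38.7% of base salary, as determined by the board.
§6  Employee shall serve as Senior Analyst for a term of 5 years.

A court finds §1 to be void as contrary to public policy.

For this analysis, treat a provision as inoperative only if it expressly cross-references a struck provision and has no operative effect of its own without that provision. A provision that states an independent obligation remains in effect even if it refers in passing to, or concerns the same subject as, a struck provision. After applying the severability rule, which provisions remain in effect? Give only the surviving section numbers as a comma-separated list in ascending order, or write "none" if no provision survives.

none

§1 is struck. The only function of §2 is the waiver condition for §1, so it cannot stand once §1 is removed. §4 provides that the Agreement is not severable, so the invalidity of any one provision voids the entire Agreement. No provision of the Agreement survives.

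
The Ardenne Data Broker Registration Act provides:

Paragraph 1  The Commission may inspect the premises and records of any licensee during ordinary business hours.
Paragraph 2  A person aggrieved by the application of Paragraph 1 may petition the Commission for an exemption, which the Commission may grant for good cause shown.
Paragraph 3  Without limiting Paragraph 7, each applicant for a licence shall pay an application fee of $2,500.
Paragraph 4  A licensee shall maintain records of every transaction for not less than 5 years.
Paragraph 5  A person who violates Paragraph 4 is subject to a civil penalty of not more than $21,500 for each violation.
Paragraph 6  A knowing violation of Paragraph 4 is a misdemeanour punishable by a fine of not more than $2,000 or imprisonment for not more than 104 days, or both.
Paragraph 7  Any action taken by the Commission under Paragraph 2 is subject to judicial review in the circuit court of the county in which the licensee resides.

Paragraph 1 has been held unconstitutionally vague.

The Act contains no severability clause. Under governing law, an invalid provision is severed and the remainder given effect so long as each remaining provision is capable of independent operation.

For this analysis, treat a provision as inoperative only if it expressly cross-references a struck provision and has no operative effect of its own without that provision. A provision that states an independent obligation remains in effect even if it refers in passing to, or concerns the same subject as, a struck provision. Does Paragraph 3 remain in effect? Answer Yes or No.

Yes

Paragraph 1 is struck. Paragraph 2 operates only by reference to Paragraph 1, so it falls with Paragraph 1. Paragraph 7 has no operative effect of its own apart from Paragraph 2 and is therefore inoperative. Although Paragraph 3 refers to Paragraph 7, its operative terms do not depend on Paragraph 7, so it remains in effect. Under the stated default rule, only provisions that cannot operate independently fall away; the rest are enforced. That leaves Paragraph 3, Paragraph 4, Paragraph 5, and Paragraph 6 in effect. Paragraph 3 is among the surviving provisions, so the answer is yes.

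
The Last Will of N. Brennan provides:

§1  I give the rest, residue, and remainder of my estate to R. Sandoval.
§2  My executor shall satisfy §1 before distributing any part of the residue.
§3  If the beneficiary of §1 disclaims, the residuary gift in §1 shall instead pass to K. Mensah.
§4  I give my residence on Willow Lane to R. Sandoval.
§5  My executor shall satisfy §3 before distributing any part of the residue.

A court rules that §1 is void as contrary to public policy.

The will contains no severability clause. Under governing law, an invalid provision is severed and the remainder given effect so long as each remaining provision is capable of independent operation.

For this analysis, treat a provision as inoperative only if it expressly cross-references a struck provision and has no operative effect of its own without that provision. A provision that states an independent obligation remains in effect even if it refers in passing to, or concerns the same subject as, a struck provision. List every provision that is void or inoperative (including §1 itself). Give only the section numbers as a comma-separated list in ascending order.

§1 is struck. §2 has no operative effect of its own apart from §1 and is therefore inoperative. The only function of §3 is the alternative disposition for §1, so it cannot stand once §1 is removed. §5 has no operative effect of its own apart from §3 and is therefore inoperative. With no severability clause, the stated default rule severs what cannot stand and enforces each remaining provision that can operate on its own. Only §4 remains in effect.

1, 2, 3, 5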